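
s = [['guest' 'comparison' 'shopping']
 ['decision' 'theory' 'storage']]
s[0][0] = 'guest'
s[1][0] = 'decision'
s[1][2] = 'storage'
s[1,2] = 'storage'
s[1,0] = 'decision'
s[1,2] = 'storage'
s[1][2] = 'storage'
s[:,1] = ['comparison', 'theory']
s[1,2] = 'storage'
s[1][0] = 'decision'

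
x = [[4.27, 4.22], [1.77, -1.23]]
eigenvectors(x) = [[0.97,  -0.54], [0.26,  0.84]]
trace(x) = 3.04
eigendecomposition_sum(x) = [[4.61, 2.94], [1.23, 0.78]] + [[-0.34,1.28], [0.54,-2.01]]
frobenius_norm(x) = 6.38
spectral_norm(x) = 6.02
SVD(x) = [[-1.00,  -0.07], [-0.07,  1.0]] @ diag([6.018205455683617, 2.113836108401012]) @ [[-0.73, -0.68], [0.68, -0.73]]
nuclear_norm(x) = 8.13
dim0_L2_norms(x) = [4.62, 4.4]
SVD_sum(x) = [[4.38, 4.10], [0.33, 0.31]] + [[-0.11, 0.12], [1.44, -1.54]]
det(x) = -12.72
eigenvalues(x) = [5.4, -2.36]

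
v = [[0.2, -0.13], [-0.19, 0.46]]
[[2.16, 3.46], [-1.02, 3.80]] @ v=[[-0.23, 1.31],[-0.93, 1.88]]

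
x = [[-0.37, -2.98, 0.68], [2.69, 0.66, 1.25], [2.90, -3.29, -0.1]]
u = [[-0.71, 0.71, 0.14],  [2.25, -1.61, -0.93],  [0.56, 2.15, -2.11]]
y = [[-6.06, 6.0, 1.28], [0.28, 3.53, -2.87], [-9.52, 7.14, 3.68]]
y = x @ u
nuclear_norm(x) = 9.59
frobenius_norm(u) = 4.35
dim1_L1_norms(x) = [4.03, 4.6, 6.29]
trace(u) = -4.43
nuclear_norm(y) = 19.74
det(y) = 0.42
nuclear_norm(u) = 6.15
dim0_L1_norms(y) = [15.86, 16.67, 7.83]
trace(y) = 1.15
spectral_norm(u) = 3.16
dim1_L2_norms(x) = [3.08, 3.04, 4.39]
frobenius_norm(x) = 6.16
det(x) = -20.42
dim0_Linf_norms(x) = [2.9, 3.29, 1.25]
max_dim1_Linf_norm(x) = 3.29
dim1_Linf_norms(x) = [2.98, 2.69, 3.29]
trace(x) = 0.19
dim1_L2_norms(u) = [1.01, 2.92, 3.06]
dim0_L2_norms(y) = [11.29, 9.97, 4.84]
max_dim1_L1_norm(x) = 6.29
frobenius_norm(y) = 15.82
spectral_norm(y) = 15.14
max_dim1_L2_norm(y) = 12.46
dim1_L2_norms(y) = [8.62, 4.56, 12.46]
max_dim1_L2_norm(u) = 3.06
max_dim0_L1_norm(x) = 6.93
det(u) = -0.03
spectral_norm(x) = 5.02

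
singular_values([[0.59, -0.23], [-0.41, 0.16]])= [0.77, 0.0]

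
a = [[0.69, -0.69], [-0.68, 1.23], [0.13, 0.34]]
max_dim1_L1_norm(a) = 1.91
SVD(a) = [[-0.56, -0.56],[0.82, -0.26],[0.13, -0.79]] @ diag([1.7094999413627283, 0.3709581519266409]) @ [[-0.54, 0.84], [-0.84, -0.54]]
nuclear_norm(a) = 2.08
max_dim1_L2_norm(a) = 1.41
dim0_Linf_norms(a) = [0.69, 1.23]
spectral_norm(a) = 1.71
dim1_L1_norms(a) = [1.38, 1.91, 0.47]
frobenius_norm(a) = 1.75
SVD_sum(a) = [[0.52, -0.8], [-0.76, 1.18], [-0.12, 0.18]] + [[0.17, 0.11], [0.08, 0.05], [0.25, 0.16]]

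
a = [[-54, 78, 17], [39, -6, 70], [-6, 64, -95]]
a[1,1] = -6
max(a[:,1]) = 78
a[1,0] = 39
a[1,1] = -6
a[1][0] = 39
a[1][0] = 39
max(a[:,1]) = 78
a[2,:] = [-6, 64, -95]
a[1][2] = 70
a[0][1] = 78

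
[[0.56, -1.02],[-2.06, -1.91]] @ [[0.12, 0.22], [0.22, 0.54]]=[[-0.16, -0.43], [-0.67, -1.48]]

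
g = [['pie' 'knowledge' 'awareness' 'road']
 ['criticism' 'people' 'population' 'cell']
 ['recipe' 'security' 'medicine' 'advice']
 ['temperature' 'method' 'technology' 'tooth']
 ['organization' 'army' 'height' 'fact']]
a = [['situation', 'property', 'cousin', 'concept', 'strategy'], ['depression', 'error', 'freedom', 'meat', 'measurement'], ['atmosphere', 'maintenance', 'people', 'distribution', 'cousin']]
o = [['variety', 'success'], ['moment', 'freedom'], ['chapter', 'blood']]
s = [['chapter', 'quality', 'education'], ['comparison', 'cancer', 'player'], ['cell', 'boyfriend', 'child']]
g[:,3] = ['road', 'cell', 'advice', 'tooth', 'fact']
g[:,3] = ['road', 'cell', 'advice', 'tooth', 'fact']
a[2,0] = 'atmosphere'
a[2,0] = 'atmosphere'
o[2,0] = 'chapter'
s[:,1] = ['quality', 'cancer', 'boyfriend']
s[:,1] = ['quality', 'cancer', 'boyfriend']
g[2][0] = 'recipe'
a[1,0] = 'depression'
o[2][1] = 'blood'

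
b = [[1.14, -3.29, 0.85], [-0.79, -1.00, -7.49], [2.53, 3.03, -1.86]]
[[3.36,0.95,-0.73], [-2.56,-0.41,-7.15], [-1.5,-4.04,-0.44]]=b@[[0.56, -0.82, -0.04], [-0.73, -0.52, 0.44], [0.38, 0.21, 0.9]]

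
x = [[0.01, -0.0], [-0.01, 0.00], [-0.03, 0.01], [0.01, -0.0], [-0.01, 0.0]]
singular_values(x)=[0.04, 0.01]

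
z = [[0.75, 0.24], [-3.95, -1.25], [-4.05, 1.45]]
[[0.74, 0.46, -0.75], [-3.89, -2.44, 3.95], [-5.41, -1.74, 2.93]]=z@[[1.15, 0.53, -0.87], [-0.52, 0.28, -0.41]]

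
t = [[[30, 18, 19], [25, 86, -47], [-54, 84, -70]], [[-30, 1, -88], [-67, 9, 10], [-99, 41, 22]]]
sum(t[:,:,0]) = -195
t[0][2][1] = 84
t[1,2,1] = 41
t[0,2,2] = -70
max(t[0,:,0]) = 30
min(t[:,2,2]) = -70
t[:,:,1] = [[18, 86, 84], [1, 9, 41]]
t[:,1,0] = [25, -67]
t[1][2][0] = -99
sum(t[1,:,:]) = -201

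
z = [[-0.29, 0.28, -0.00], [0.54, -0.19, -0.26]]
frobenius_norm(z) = 0.75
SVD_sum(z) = [[-0.31, 0.16, 0.11],[0.53, -0.26, -0.19]] + [[0.02, 0.12, -0.11], [0.01, 0.07, -0.07]]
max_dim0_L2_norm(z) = 0.61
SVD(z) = [[-0.51, 0.86], [0.86, 0.51]] @ diag([0.7202965168964908, 0.19741562184078504]) @ [[0.85, -0.42, -0.31], [0.12, 0.73, -0.67]]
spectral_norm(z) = 0.72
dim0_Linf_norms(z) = [0.54, 0.28, 0.26]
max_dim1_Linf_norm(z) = 0.54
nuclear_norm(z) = 0.92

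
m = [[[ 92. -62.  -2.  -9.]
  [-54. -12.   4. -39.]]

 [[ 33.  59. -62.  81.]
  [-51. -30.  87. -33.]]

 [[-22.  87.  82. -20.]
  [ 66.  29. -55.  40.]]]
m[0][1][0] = -54.0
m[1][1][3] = -33.0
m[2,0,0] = -22.0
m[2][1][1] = 29.0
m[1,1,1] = -30.0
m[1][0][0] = 33.0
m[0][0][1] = -62.0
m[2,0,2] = 82.0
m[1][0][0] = 33.0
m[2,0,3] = -20.0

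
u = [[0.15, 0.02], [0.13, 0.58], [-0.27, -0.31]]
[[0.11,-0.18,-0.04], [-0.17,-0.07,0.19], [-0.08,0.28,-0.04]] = u @ [[0.82, -1.2, -0.32], [-0.47, 0.14, 0.40]]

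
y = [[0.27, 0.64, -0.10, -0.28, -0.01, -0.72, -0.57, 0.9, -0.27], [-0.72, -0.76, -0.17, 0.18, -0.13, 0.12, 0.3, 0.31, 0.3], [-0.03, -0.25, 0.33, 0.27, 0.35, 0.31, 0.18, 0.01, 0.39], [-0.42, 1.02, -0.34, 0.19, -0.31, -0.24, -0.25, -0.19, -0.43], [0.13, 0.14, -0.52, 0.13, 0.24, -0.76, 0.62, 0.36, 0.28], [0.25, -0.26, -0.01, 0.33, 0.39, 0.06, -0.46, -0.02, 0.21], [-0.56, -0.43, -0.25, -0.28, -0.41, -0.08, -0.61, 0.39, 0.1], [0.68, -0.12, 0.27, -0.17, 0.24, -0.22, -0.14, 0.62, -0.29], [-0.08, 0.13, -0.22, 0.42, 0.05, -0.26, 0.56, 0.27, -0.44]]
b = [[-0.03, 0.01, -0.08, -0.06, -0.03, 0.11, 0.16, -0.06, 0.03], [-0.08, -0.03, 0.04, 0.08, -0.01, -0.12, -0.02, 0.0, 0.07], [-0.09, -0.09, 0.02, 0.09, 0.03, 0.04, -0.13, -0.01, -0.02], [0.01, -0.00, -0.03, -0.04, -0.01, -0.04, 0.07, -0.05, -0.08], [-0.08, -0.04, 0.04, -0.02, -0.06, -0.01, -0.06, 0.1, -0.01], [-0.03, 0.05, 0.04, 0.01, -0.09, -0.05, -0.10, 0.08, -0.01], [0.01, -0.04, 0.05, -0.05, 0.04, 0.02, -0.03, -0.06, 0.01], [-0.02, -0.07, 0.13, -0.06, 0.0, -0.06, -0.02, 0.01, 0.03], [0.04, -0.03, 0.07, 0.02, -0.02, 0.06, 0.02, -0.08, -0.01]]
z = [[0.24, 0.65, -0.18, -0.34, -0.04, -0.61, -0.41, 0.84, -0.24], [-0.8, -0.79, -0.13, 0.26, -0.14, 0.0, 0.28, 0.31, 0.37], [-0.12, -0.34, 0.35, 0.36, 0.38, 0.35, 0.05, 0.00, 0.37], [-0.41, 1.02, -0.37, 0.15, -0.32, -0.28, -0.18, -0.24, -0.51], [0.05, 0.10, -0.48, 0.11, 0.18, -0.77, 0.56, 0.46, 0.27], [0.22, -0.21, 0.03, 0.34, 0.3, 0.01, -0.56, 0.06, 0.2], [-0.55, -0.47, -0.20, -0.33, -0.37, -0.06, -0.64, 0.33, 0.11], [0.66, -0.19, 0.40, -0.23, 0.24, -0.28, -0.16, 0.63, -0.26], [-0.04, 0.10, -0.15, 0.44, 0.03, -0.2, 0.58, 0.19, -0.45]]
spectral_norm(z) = 2.00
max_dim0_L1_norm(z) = 3.87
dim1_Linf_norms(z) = [0.84, 0.8, 0.38, 1.02, 0.77, 0.56, 0.64, 0.66, 0.58]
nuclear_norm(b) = 1.32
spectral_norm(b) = 0.35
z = b + y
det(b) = 0.00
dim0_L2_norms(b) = [0.16, 0.14, 0.19, 0.16, 0.13, 0.2, 0.25, 0.18, 0.12]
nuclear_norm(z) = 8.54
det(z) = 0.01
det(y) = 0.00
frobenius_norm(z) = 3.45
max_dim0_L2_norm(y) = 1.55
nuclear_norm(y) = 8.33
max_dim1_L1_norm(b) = 0.57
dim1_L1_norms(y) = [3.76, 2.99, 2.12, 3.39, 3.18, 1.99, 3.11, 2.75, 2.43]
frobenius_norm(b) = 0.52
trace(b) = -0.22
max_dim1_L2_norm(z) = 1.39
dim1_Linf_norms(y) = [0.9, 0.76, 0.39, 1.02, 0.76, 0.46, 0.61, 0.68, 0.56]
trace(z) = -0.32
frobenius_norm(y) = 3.44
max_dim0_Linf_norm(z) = 1.02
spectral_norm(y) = 2.02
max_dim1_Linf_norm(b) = 0.16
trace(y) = -0.10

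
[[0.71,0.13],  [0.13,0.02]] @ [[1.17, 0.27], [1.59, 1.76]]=[[1.04, 0.42],[0.18, 0.07]]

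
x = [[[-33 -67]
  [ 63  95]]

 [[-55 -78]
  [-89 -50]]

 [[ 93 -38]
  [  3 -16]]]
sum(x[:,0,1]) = -183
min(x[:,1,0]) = -89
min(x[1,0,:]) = -78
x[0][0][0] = -33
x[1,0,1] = -78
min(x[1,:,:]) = -89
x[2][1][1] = -16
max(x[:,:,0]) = 93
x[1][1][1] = -50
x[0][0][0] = -33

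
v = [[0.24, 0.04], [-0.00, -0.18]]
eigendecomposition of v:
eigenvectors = [[1.0,-0.09], [0.00,1.0]]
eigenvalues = [0.24, -0.18]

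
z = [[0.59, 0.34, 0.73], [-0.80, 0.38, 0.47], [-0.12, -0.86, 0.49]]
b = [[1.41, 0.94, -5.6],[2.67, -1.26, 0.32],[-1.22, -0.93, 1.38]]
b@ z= [[0.75, 5.65, -1.27], [2.54, 0.15, 1.51], [-0.14, -1.95, -0.65]]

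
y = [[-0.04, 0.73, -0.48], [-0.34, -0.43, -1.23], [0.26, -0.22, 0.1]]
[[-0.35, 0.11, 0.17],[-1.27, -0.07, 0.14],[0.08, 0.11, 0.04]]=y @ [[0.08, 0.54, 0.34],[0.15, 0.1, 0.1],[0.96, -0.13, -0.24]]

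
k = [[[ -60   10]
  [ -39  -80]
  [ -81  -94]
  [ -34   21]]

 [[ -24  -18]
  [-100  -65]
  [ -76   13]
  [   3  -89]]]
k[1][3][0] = 3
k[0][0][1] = 10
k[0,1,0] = -39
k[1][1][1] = -65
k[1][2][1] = 13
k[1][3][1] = -89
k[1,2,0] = -76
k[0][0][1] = 10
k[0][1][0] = -39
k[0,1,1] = -80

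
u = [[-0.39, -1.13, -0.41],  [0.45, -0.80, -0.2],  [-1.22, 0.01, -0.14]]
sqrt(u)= [[0.54,-3.15,-0.94], [0.13,1.72,0.53], [0.29,-6.37,-1.87]]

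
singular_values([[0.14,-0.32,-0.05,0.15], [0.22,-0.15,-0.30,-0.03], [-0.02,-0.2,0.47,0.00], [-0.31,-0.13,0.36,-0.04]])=[0.74, 0.46, 0.18, 0.12]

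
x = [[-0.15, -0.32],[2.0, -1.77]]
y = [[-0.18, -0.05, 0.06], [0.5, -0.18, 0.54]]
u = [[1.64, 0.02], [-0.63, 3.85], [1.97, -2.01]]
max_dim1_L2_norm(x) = 2.67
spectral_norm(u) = 4.65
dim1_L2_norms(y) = [0.2, 0.76]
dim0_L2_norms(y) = [0.53, 0.19, 0.54]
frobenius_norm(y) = 0.78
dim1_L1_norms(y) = [0.29, 1.22]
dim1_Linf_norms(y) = [0.18, 0.54]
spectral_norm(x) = 2.67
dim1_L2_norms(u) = [1.64, 3.9, 2.81]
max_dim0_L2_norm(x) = 2.01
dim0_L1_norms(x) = [2.15, 2.09]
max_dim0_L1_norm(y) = 0.68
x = y @ u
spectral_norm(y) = 0.76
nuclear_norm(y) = 0.95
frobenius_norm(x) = 2.69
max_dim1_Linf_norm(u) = 3.85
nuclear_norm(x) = 3.01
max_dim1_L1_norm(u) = 4.48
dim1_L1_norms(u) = [1.66, 4.48, 3.98]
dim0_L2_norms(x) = [2.01, 1.8]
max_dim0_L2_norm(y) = 0.54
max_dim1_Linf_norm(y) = 0.54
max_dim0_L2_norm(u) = 4.34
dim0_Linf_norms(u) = [1.97, 3.85]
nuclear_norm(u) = 6.70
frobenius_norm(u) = 5.08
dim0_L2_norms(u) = [2.64, 4.34]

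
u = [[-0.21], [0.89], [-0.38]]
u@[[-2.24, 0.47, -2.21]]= [[0.47, -0.10, 0.46], [-1.99, 0.42, -1.97], [0.85, -0.18, 0.84]]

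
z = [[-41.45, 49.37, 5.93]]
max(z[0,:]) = 49.37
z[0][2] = 5.93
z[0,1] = 49.37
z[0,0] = -41.45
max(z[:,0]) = -41.45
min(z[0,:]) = -41.45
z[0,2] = 5.93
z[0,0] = -41.45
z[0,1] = 49.37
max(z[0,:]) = 49.37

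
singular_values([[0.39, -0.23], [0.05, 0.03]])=[0.45, 0.05]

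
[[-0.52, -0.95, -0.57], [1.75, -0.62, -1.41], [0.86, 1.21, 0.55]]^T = [[-0.52, 1.75, 0.86], [-0.95, -0.62, 1.21], [-0.57, -1.41, 0.55]]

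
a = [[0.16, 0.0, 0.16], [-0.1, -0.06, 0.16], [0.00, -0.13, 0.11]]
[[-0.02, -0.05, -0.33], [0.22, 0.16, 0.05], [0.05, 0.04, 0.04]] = a @ [[-1.00, -0.84, -1.23], [0.36, 0.14, -1.01], [0.89, 0.54, -0.84]]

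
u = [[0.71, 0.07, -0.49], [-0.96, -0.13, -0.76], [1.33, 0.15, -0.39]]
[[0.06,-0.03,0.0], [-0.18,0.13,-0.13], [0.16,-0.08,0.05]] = u @ [[0.15, -0.11, 0.07], [-0.11, 0.23, -0.07], [0.07, -0.07, 0.09]]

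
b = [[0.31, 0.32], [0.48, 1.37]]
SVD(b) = [[-0.27,-0.96], [-0.96,0.27]] @ diag([1.5078039364305207, 0.17979791234779813]) @ [[-0.36, -0.93], [-0.93, 0.36]]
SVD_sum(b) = [[0.15, 0.38], [0.53, 1.35]] + [[0.16, -0.06], [-0.05, 0.02]]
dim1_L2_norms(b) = [0.45, 1.45]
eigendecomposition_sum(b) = [[0.16, -0.04],[-0.07, 0.02]] + [[0.15,0.36], [0.55,1.35]]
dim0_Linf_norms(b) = [0.48, 1.37]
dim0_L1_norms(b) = [0.79, 1.69]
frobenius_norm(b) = 1.52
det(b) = 0.27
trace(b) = 1.68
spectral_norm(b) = 1.51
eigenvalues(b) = [0.18, 1.5]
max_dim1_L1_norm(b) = 1.85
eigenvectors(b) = [[-0.93,-0.26], [0.37,-0.97]]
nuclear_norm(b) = 1.69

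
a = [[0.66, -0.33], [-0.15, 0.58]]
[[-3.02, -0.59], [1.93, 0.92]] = a @ [[-3.34,  -0.11],[2.46,  1.56]]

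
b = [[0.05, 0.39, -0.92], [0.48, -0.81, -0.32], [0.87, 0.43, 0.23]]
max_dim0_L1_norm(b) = 1.63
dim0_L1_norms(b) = [1.4, 1.63, 1.47]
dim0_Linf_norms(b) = [0.87, 0.81, 0.92]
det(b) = -0.99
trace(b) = -0.53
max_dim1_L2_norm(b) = 1.0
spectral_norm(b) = 1.00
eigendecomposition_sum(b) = [[0.10+0.41j, 0.02+0.18j, (-0.45+0.1j)], [(0.06+0.17j), 0.02+0.07j, -0.18+0.07j], [0.44-0.12j, 0.19-0.02j, 0.12+0.48j]] + [[(0.1-0.41j),(0.02-0.18j),-0.45-0.10j], [(0.06-0.17j),(0.02-0.07j),-0.18-0.07j], [0.44+0.12j,0.19+0.02j,0.12-0.48j]] + [[-0.15-0.00j, (0.35+0j), (-0.02+0j)],[0.35+0.00j, -0.84-0.00j, 0.04-0.00j],[-0.02-0.00j, (0.04+0j), (-0+0j)]]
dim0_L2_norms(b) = [0.99, 1.0, 1.0]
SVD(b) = [[-0.94, -0.3, 0.14], [-0.25, 0.39, -0.88], [0.21, -0.87, -0.45]] @ diag([1.0008785854009241, 0.9982538901231583, 0.9931420986645497]) @ [[0.01, -0.07, 1.00],[-0.58, -0.81, -0.05],[-0.81, 0.58, 0.05]]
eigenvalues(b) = [(0.23+0.97j), (0.23-0.97j), (-0.99+0j)]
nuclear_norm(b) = 2.99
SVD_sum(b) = [[-0.01, 0.07, -0.94], [-0.00, 0.02, -0.25], [0.00, -0.02, 0.21]] + [[0.17, 0.24, 0.02],  [-0.23, -0.32, -0.02],  [0.51, 0.70, 0.05]] + [[-0.11,0.08,0.01],[0.71,-0.51,-0.05],[0.36,-0.26,-0.02]]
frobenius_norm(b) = 1.73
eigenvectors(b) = [[(0.01-0.65j), 0.01+0.65j, 0.39+0.00j], [(-0.03-0.27j), -0.03+0.27j, (-0.92+0j)], [-0.71+0.00j, (-0.71-0j), (0.05+0j)]]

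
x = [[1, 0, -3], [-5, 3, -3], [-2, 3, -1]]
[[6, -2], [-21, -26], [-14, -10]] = x@ [[3, 4], [-3, 0], [-1, 2]]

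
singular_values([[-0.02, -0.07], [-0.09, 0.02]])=[0.09, 0.07]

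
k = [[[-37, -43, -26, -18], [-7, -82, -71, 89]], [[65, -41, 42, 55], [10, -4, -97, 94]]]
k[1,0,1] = -41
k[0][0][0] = -37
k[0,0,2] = -26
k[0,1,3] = 89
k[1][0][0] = 65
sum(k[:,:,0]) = 31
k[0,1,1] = -82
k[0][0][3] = -18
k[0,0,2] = -26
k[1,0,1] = -41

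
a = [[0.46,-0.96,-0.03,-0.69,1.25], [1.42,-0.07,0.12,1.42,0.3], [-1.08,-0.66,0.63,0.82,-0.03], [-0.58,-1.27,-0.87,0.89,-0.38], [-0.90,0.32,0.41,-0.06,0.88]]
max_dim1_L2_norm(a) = 2.04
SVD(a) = [[0.20, 0.06, -0.95, 0.1, 0.19], [-0.22, 0.85, -0.06, -0.46, -0.12], [-0.54, -0.34, -0.07, -0.50, 0.58], [-0.78, -0.04, -0.20, 0.43, -0.40], [0.1, -0.41, -0.20, -0.58, -0.67]] @ diag([2.2317718130628723, 2.1796438459150838, 1.7898427373755796, 1.48562406957892, 0.5881593140758955]) @ [[0.33, 0.54, 0.16, -0.72, 0.26], [0.91, 0.01, -0.11, 0.40, 0.0], [-0.09, 0.65, 0.04, 0.19, -0.73], [0.14, -0.31, -0.66, -0.48, -0.46], [0.20, -0.44, 0.72, -0.24, -0.44]]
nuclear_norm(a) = 8.28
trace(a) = 2.79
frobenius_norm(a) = 3.94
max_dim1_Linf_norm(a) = 1.42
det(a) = 7.61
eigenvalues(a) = [(-0.18+1.9j), (-0.18-1.9j), (1.25+1.28j), (1.25-1.28j), (0.65+0j)]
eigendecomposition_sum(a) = [[(-0.08+0.5j), -0.59-0.06j, -0.18+0.09j, 0.07+0.45j, 0.24+0.02j], [0.72+0.10j, -0.07+0.85j, (0.14+0.25j), (0.65-0.11j), 0.03-0.34j], [(-0.02+0.24j), -0.28-0.01j, -0.08+0.05j, (0.05+0.22j), (0.12+0j)], [-0.07+0.45j, -0.53-0.05j, (-0.16+0.08j), (0.06+0.41j), (0.21+0.02j)], [-0.20-0.04j, (0.04-0.24j), -0.03-0.07j, -0.19+0.02j, (-0.01+0.1j)]] + [[-0.08-0.50j, (-0.59+0.06j), (-0.18-0.09j), (0.07-0.45j), (0.24-0.02j)], [(0.72-0.1j), (-0.07-0.85j), (0.14-0.25j), (0.65+0.11j), 0.03+0.34j], [-0.02-0.24j, (-0.28+0.01j), -0.08-0.05j, 0.05-0.22j, 0.12-0.00j], [(-0.07-0.45j), (-0.53+0.05j), (-0.16-0.08j), (0.06-0.41j), (0.21-0.02j)], [(-0.2+0.04j), 0.04+0.24j, -0.03+0.07j, -0.19-0.02j, (-0.01-0.1j)]] + [[(0.3+0.29j), 0.11-0.08j, 0.15-0.34j, (-0.41-0.15j), (0.41-0.32j)], [0.01j, -0j, 0.01-0.00j, -0.01-0.01j, 0.01-0.00j], [-0.54+0.13j, (0.01+0.19j), 0.26+0.41j, (0.46-0.34j), 0.06+0.68j], [-0.21-0.36j, (-0.13+0.05j), (-0.23+0.28j), (0.35+0.25j), -0.47+0.20j], [-0.23+0.31j, (0.09+0.09j), 0.32+0.10j, (0.1-0.39j), (0.33+0.34j)]] + [[0.30-0.29j, (0.11+0.08j), (0.15+0.34j), -0.41+0.15j, (0.41+0.32j)], [-0.01j, 0.00+0.00j, (0.01+0j), (-0.01+0.01j), (0.01+0j)], [-0.54-0.13j, 0.01-0.19j, (0.26-0.41j), (0.46+0.34j), 0.06-0.68j], [(-0.21+0.36j), (-0.13-0.05j), (-0.23-0.28j), 0.35-0.25j, -0.47-0.20j], [(-0.23-0.31j), 0.09-0.09j, 0.32-0.10j, 0.10+0.39j, 0.33-0.34j]] + [[0.00+0.00j,(-0.01+0j),(0.03+0j),(-0.02-0j),-0.04+0.00j], [-0.03-0.00j,0.07-0.00j,(-0.16-0j),(0.12+0j),(0.23-0j)], [(0.04+0j),(-0.11+0j),0.26+0.00j,(-0.2-0j),(-0.38+0j)], [(-0.02-0j),(0.04-0j),(-0.1-0j),0.07+0.00j,(0.14-0j)], [-0.03-0.00j,(0.07-0j),-0.17-0.00j,0.13+0.00j,0.24-0.00j]]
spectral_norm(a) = 2.23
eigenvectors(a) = [[(-0.01+0.48j), (-0.01-0.48j), (-0.26-0.39j), (-0.26+0.39j), -0.07+0.00j], [(0.7+0j), (0.7-0j), (-0-0.01j), -0.00+0.01j, 0.44+0.00j], [(0.01+0.23j), (0.01-0.23j), 0.62+0.00j, 0.62-0.00j, (-0.72+0j)], [(-0.01+0.43j), -0.01-0.43j, 0.14+0.44j, (0.14-0.44j), 0.26+0.00j], [-0.20-0.01j, -0.20+0.01j, 0.33-0.28j, (0.33+0.28j), (0.46+0j)]]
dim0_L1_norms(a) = [4.44, 3.28, 2.06, 3.88, 2.84]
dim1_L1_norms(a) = [3.39, 3.33, 3.22, 3.99, 2.57]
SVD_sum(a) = [[0.15,0.24,0.07,-0.32,0.12], [-0.16,-0.27,-0.08,0.35,-0.13], [-0.39,-0.65,-0.19,0.86,-0.31], [-0.57,-0.94,-0.27,1.25,-0.46], [0.07,0.12,0.03,-0.15,0.06]] + [[0.12, 0.0, -0.01, 0.05, 0.00], [1.68, 0.02, -0.20, 0.74, 0.00], [-0.67, -0.01, 0.08, -0.29, -0.00], [-0.08, -0.00, 0.01, -0.04, -0.00], [-0.80, -0.01, 0.10, -0.35, -0.0]] + [[0.15, -1.11, -0.07, -0.33, 1.25], [0.01, -0.07, -0.00, -0.02, 0.08], [0.01, -0.08, -0.01, -0.02, 0.10], [0.03, -0.23, -0.01, -0.07, 0.26], [0.03, -0.23, -0.01, -0.07, 0.26]] + [[0.02, -0.05, -0.10, -0.07, -0.07], [-0.09, 0.22, 0.46, 0.33, 0.31], [-0.1, 0.23, 0.49, 0.36, 0.34], [0.09, -0.20, -0.42, -0.31, -0.29], [-0.12, 0.27, 0.58, 0.42, 0.40]] + [[0.02, -0.05, 0.08, -0.03, -0.05], [-0.01, 0.03, -0.05, 0.02, 0.03], [0.07, -0.15, 0.25, -0.08, -0.15], [-0.05, 0.10, -0.17, 0.06, 0.1], [-0.08, 0.17, -0.28, 0.09, 0.17]]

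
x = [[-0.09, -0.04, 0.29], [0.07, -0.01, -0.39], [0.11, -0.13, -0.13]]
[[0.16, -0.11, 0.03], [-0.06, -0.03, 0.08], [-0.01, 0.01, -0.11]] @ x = [[-0.02,  -0.01,  0.09],  [0.01,  -0.01,  -0.02],  [-0.01,  0.01,  0.01]]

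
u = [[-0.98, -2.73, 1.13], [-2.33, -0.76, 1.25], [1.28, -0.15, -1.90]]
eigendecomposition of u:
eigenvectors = [[0.69, 0.75, 0.49], [0.63, -0.59, 0.36], [-0.37, 0.30, 0.79]]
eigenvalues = [-4.06, 1.59, -1.18]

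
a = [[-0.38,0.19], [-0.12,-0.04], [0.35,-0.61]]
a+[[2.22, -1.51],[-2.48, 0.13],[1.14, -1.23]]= [[1.84, -1.32], [-2.6, 0.09], [1.49, -1.84]]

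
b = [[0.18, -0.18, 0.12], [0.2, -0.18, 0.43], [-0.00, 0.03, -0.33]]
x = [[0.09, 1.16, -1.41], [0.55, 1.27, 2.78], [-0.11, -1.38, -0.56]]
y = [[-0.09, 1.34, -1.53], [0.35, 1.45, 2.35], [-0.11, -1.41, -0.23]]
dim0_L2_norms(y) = [0.38, 2.43, 2.81]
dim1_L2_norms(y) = [2.04, 2.78, 1.43]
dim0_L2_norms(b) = [0.27, 0.26, 0.56]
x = b + y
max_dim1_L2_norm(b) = 0.51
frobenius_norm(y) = 3.73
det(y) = 0.00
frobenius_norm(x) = 3.90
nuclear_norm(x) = 5.50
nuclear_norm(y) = 5.22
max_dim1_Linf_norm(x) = 2.78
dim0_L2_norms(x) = [0.57, 2.21, 3.17]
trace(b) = -0.33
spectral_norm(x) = 3.38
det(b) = -0.00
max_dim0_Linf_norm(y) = 2.35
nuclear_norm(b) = 0.87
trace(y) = 1.13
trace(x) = 0.80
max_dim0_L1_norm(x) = 4.75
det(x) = 1.16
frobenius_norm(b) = 0.67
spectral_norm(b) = 0.63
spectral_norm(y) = 3.00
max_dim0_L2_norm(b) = 0.56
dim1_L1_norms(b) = [0.48, 0.81, 0.36]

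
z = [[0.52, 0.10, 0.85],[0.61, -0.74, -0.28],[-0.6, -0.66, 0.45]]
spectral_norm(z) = 1.00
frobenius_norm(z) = 1.73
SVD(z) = [[-0.87,-0.06,0.49], [-0.4,0.66,-0.63], [-0.28,-0.75,-0.60]] @ diag([1.0033839921928247, 1.0008339352860778, 0.9953150245982293]) @ [[-0.53, 0.4, -0.75], [0.82, -0.0, -0.57], [0.23, 0.92, 0.32]]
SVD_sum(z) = [[0.46, -0.35, 0.66], [0.21, -0.16, 0.30], [0.15, -0.11, 0.21]] + [[-0.05,0.0,0.04], [0.54,-0.0,-0.38], [-0.61,0.0,0.43]] + [[0.11, 0.45, 0.16], [-0.15, -0.58, -0.2], [-0.14, -0.55, -0.19]]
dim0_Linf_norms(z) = [0.61, 0.74, 0.85]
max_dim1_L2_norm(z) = 1.0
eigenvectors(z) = [[(0.69+0j), (0.69-0j), (-0.24+0j)], [0.16-0.23j, (0.16+0.23j), 0.92+0.00j], [0.06+0.67j, 0.06-0.67j, 0.32+0.00j]]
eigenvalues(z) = [(0.61+0.79j), (0.61-0.79j), (-1+0j)]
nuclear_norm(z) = 3.00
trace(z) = 0.23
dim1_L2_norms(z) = [1.0, 1.0, 1.0]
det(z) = -1.00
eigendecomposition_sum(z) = [[0.29+0.37j,(-0.06+0.18j),(0.39-0.25j)], [0.19-0.01j,(0.05+0.06j),(0.01-0.19j)], [(-0.34+0.31j),(-0.18-0.04j),0.28+0.36j]] + [[0.29-0.37j, (-0.06-0.18j), (0.39+0.25j)],[(0.19+0.01j), 0.05-0.06j, 0.01+0.19j],[(-0.34-0.31j), -0.18+0.04j, 0.28-0.36j]] + [[-0.06-0.00j, 0.22-0.00j, 0.08-0.00j], [(0.22+0j), -0.84+0.00j, (-0.29+0j)], [0.08+0.00j, (-0.29+0j), (-0.1+0j)]]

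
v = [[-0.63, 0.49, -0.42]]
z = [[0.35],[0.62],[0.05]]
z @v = [[-0.22, 0.17, -0.15], [-0.39, 0.30, -0.26], [-0.03, 0.02, -0.02]]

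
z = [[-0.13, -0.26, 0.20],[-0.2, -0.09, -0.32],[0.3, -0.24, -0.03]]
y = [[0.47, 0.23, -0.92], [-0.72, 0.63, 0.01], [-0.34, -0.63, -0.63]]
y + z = [[0.34, -0.03, -0.72], [-0.92, 0.54, -0.31], [-0.04, -0.87, -0.66]]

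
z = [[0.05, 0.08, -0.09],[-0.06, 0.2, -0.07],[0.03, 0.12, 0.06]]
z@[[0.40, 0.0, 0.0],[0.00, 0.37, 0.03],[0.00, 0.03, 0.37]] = [[0.02, 0.03, -0.03], [-0.02, 0.07, -0.02], [0.01, 0.05, 0.03]]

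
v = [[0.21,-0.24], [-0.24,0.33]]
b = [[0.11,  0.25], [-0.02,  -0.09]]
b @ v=[[-0.04, 0.06], [0.02, -0.02]]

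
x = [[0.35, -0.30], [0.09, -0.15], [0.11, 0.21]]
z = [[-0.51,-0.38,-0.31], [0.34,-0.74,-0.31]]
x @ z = [[-0.28, 0.09, -0.02], [-0.10, 0.08, 0.02], [0.02, -0.2, -0.10]]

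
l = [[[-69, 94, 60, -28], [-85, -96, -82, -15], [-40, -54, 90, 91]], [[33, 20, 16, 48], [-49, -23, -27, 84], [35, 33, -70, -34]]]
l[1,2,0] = 35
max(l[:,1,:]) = 84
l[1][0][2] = 16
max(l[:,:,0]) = 35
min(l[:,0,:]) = -69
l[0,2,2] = 90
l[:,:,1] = [[94, -96, -54], [20, -23, 33]]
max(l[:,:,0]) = 35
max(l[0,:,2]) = 90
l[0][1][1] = -96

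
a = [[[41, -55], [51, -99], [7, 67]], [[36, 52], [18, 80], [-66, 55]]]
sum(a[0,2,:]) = 74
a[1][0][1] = 52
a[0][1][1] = -99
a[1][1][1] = 80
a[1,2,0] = -66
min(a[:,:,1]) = -99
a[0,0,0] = 41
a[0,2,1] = 67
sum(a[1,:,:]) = 175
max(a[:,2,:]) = 67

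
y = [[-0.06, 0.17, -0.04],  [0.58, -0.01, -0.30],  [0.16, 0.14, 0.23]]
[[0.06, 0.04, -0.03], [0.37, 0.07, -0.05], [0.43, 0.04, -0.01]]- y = [[0.12, -0.13, 0.01], [-0.21, 0.08, 0.25], [0.27, -0.10, -0.24]]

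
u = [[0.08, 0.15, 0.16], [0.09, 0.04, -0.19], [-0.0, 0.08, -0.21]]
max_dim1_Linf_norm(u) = 0.21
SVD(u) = [[-0.47, -0.88, 0.06], [0.6, -0.37, -0.71], [0.65, -0.3, 0.7]] @ diag([0.3256065881172383, 0.19982716920117133, 0.06963800847021358]) @ [[0.05, 0.02, -1.00], [-0.52, -0.85, -0.04], [-0.85, 0.52, -0.03]]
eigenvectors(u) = [[0.88+0.00j, -0.64+0.00j, (-0.64-0j)], [0.46+0.00j, 0.64-0.03j, (0.64+0.03j)], [0.10+0.00j, 0.26-0.34j, 0.26+0.34j]]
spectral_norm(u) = 0.33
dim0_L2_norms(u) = [0.12, 0.17, 0.33]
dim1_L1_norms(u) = [0.39, 0.32, 0.29]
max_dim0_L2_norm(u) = 0.33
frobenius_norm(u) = 0.39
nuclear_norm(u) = 0.60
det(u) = 0.00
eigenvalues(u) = [(0.17+0j), (-0.13+0.09j), (-0.13-0.09j)]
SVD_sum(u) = [[-0.01, -0.0, 0.15], [0.01, 0.00, -0.19], [0.01, 0.0, -0.21]] + [[0.09, 0.15, 0.01], [0.04, 0.06, 0.00], [0.03, 0.05, 0.00]] + [[-0.00, 0.0, -0.0],[0.04, -0.03, 0.00],[-0.04, 0.03, -0.00]]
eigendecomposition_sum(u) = [[(0.11+0j),0.12+0.00j,(-0.01+0j)], [(0.06+0j),(0.06+0j),-0.01+0.00j], [0.01+0.00j,0.01+0.00j,(-0+0j)]] + [[-0.02+0.02j,(0.02-0.08j),(0.09+0.13j)], [(0.02-0.03j),-0.01+0.08j,(-0.09-0.13j)], [(-0.01-0.02j),0.03+0.04j,-0.10-0.01j]] + [[(-0.02-0.02j), (0.02+0.08j), (0.09-0.13j)],[0.02+0.03j, (-0.01-0.08j), -0.09+0.13j],[(-0.01+0.02j), (0.03-0.04j), -0.10+0.01j]]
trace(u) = -0.09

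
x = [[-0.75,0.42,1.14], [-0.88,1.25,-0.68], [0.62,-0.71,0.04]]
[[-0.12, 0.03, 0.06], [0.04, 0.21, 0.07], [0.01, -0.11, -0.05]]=x@ [[0.05, -0.07, -0.01], [0.02, 0.09, 0.06], [-0.08, -0.05, 0.02]]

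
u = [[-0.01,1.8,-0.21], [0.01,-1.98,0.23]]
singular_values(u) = [2.69, 0.0]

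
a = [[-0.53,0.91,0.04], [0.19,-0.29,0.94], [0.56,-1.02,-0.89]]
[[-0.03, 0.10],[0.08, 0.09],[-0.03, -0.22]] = a@[[-0.01, -0.06],[-0.04, 0.07],[0.07, 0.13]]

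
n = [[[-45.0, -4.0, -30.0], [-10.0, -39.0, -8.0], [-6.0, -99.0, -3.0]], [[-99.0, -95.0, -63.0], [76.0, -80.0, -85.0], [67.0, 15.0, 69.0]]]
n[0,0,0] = -45.0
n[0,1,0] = -10.0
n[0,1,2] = -8.0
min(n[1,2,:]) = 15.0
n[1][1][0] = 76.0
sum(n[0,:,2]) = -41.0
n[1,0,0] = -99.0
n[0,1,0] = -10.0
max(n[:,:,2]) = 69.0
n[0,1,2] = -8.0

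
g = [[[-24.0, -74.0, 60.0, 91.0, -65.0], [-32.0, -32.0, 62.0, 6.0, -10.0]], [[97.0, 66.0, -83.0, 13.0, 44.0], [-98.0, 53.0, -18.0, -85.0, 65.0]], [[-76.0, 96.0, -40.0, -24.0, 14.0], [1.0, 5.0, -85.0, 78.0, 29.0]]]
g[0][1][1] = -32.0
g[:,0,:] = [[-24.0, -74.0, 60.0, 91.0, -65.0], [97.0, 66.0, -83.0, 13.0, 44.0], [-76.0, 96.0, -40.0, -24.0, 14.0]]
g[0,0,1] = -74.0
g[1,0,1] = 66.0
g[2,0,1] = 96.0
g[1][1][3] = -85.0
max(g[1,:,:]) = 97.0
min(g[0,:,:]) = -74.0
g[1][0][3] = 13.0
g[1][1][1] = 53.0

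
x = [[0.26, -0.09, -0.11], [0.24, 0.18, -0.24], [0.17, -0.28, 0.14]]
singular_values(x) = [0.44, 0.4, 0.04]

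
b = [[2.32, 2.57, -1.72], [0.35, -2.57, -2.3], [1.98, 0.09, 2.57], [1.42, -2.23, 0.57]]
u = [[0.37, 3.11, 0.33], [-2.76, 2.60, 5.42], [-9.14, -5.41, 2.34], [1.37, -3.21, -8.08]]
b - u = [[1.95, -0.54, -2.05], [3.11, -5.17, -7.72], [11.12, 5.50, 0.23], [0.05, 0.98, 8.65]]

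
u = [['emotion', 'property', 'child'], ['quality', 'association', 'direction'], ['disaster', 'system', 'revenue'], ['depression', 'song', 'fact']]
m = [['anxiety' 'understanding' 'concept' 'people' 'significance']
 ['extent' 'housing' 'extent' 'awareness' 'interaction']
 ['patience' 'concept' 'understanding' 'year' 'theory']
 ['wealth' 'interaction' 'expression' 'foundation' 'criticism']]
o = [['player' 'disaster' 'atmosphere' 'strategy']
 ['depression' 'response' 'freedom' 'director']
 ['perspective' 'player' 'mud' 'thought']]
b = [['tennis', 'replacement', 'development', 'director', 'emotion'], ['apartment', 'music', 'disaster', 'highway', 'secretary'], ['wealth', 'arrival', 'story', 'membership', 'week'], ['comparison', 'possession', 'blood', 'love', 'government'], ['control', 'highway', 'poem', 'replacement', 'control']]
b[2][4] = 'week'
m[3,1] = 'interaction'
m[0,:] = ['anxiety', 'understanding', 'concept', 'people', 'significance']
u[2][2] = 'revenue'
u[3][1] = 'song'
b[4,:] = ['control', 'highway', 'poem', 'replacement', 'control']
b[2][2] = 'story'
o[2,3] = 'thought'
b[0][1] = 'replacement'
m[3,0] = 'wealth'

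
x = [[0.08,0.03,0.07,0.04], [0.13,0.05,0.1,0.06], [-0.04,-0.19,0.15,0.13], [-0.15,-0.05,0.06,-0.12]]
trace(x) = 0.16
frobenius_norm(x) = 0.41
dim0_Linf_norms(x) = [0.15, 0.19, 0.15, 0.13]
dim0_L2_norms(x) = [0.22, 0.2, 0.2, 0.19]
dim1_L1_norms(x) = [0.22, 0.34, 0.51, 0.38]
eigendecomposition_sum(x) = [[(0.04+0.03j), 0.01+0.05j, (0.04-0.03j), 0.02-0.01j], [(0.06+0.04j), 0.03+0.07j, (0.05-0.05j), (0.03-0.02j)], [(-0.04+0.1j), -0.09+0.06j, 0.08+0.06j, 0.04+0.03j], [-0.03+0.02j, (-0.03-0j), (0.01+0.03j), 0.00+0.02j]] + [[0.04-0.03j, 0.01-0.05j, 0.04+0.03j, 0.02+0.01j],  [0.06-0.04j, (0.03-0.07j), 0.05+0.05j, (0.03+0.02j)],  [(-0.04-0.1j), -0.09-0.06j, (0.08-0.06j), 0.04-0.03j],  [(-0.03-0.02j), (-0.03+0j), 0.01-0.03j, -0.02j]] + [[0j, -0.00-0.00j, (-0+0j), 0j],[0.00+0.00j, -0.00-0.00j, -0.00+0.00j, (0.01+0j)],[(0.04+0j), (-0.01-0j), (-0.02+0j), (0.06+0j)],[-0.09-0.00j, 0.02+0.00j, 0.04-0.00j, -0.12-0.00j]] + [[-0.00-0.00j, -0j, 0j, -0j], [0.00+0.00j, -0.00+0.00j, (-0-0j), -0.00+0.00j], [0j, (-0+0j), -0.00-0.00j, (-0+0j)], [0.00+0.00j, -0.00+0.00j, (-0-0j), (-0+0j)]]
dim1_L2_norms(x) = [0.12, 0.18, 0.28, 0.21]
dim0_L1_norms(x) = [0.4, 0.32, 0.38, 0.35]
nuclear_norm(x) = 0.67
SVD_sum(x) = [[-0.0, -0.03, 0.03, 0.02],  [-0.00, -0.04, 0.04, 0.03],  [-0.00, -0.16, 0.17, 0.14],  [-0.00, -0.00, 0.00, 0.00]] + [[0.08, 0.04, 0.01, 0.04], [0.13, 0.06, 0.01, 0.06], [-0.04, -0.02, -0.0, -0.02], [-0.15, -0.08, -0.01, -0.08]] + [[0.0, 0.02, 0.03, -0.02], [0.00, 0.02, 0.05, -0.04], [-0.0, -0.01, -0.02, 0.01], [0.0, 0.03, 0.07, -0.05]] + [[-0.00, 0.00, 0.00, 0.00], [0.00, -0.0, -0.0, -0.00], [0.00, -0.0, -0.00, -0.00], [0.0, -0.0, -0.00, -0.0]]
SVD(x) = [[-0.16,-0.36,-0.38,-0.83],[-0.22,-0.58,-0.55,0.55],[-0.96,0.18,0.21,0.01],[-0.03,0.70,-0.71,0.02]] @ diag([0.2835622129745819, 0.2679565293819862, 0.1211942315006519, 0.001930799182991955]) @ [[0.0, 0.59, -0.63, -0.5], [-0.81, -0.41, -0.06, -0.41], [-0.04, -0.37, -0.76, 0.53], [0.58, -0.59, -0.12, -0.54]]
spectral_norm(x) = 0.28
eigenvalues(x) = [(0.15+0.17j), (0.15-0.17j), (-0.14+0j), (-0+0j)]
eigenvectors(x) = [[(0.09-0.33j),0.09+0.33j,-0.02+0.00j,(-0.58+0j)],[0.10-0.50j,(0.1+0.5j),-0.04+0.00j,0.59+0.00j],[0.75+0.00j,0.75-0.00j,-0.43+0.00j,0.12+0.00j],[(0.19+0.15j),(0.19-0.15j),(0.9+0j),(0.55+0j)]]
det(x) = 0.00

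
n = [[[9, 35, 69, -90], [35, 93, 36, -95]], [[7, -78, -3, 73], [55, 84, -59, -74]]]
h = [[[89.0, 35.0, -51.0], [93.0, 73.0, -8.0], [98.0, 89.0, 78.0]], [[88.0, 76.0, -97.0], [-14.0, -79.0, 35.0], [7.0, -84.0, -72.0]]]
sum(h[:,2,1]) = 5.0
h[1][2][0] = 7.0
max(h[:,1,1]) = 73.0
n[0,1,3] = -95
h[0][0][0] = 89.0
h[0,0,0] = 89.0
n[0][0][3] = -90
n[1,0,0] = 7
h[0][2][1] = 89.0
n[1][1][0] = 55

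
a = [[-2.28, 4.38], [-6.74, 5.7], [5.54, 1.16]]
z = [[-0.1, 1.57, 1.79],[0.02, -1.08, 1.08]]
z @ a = [[-0.44, 10.59], [13.22, -4.82]]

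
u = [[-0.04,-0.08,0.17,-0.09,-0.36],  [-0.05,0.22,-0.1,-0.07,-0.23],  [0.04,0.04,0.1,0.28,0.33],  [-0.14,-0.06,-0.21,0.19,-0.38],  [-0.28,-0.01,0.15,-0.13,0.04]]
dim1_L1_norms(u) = [0.74, 0.67, 0.79, 0.98, 0.61]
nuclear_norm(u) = 1.88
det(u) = -0.00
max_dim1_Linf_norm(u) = 0.38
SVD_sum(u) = [[-0.07,-0.01,-0.06,-0.06,-0.32], [-0.05,-0.01,-0.05,-0.04,-0.24], [0.08,0.01,0.07,0.07,0.37], [-0.08,-0.01,-0.07,-0.07,-0.37], [-0.00,-0.0,-0.00,-0.00,-0.02]] + [[-0.04, -0.01, 0.1, -0.12, 0.01],[0.01, 0.00, -0.02, 0.02, -0.0],[0.04, 0.01, -0.08, 0.10, -0.01],[0.07, 0.02, -0.16, 0.19, -0.02],[-0.07, -0.02, 0.16, -0.2, 0.02]] + [[-0.05, -0.04, 0.03, 0.05, -0.00], [0.08, 0.07, -0.05, -0.08, 0.0], [-0.08, -0.06, 0.05, 0.08, -0.0], [-0.09, -0.07, 0.05, 0.08, -0.00], [-0.09, -0.07, 0.05, 0.08, -0.0]] + [[0.11, -0.09, 0.05, 0.01, -0.03],[-0.11, 0.09, -0.05, -0.01, 0.03],[-0.01, 0.01, -0.01, -0.00, 0.0],[-0.03, 0.03, -0.02, -0.0, 0.01],[-0.11, 0.09, -0.05, -0.01, 0.03]] + [[0.02, 0.06, 0.05, 0.03, -0.02], [0.02, 0.07, 0.06, 0.04, -0.02], [0.02, 0.08, 0.07, 0.04, -0.03], [-0.01, -0.02, -0.02, -0.01, 0.01], [-0.0, -0.01, -0.01, -0.01, 0.0]]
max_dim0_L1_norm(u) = 1.34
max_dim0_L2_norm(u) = 0.66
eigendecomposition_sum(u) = [[-0.19+0.00j, -0.04+0.00j, 0.07-0.00j, (-0.11+0j), (-0.26-0j)],[-0.05+0.00j, (-0.01+0j), (0.02-0j), (-0.03+0j), (-0.07-0j)],[(0.14-0j), 0.03-0.00j, -0.05+0.00j, 0.08-0.00j, 0.19+0.00j],[(-0.09+0j), (-0.02+0j), (0.03-0j), -0.05+0.00j, -0.11-0.00j],[-0.16+0.00j, -0.03+0.00j, 0.06-0.00j, -0.09+0.00j, (-0.21-0j)]] + [[0.02+0.04j, (-0-0j), 0.06-0.01j, -0.00-0.05j, (0.03-0.04j)], [(-0.06-0.04j), 0j, -0.07+0.05j, (0.03+0.06j), (-0.01+0.06j)], [(-0.07+0.1j), 0.00-0.01j, (0.08+0.12j), 0.10-0.06j, 0.11+0.02j], [(-0.13-0.04j), 0.01-0.00j, (-0.1+0.13j), (0.1+0.09j), (0.02+0.12j)], [(0.02+0.02j), -0.00-0.00j, (0.03-0.02j), (-0.01-0.03j), 0.01-0.02j]] + [[(0.02-0.04j), -0.00+0.00j, (0.06+0.01j), (-0+0.05j), (0.03+0.04j)], [-0.06+0.04j, 0.00-0.00j, -0.07-0.05j, (0.03-0.06j), (-0.01-0.06j)], [-0.07-0.10j, 0.01j, 0.08-0.12j, 0.10+0.06j, 0.11-0.02j], [-0.13+0.04j, (0.01+0j), (-0.1-0.13j), (0.1-0.09j), 0.02-0.12j], [(0.02-0.02j), (-0+0j), (0.03+0.02j), (-0.01+0.03j), (0.01+0.02j)]] + [[(0.1+0j), (-0.09-0j), (-0.03+0j), 0.05-0.00j, -0.16+0.00j],[(0.11+0j), (-0.1-0j), (-0.03+0j), 0.06-0.00j, -0.16+0.00j],[(0.05+0j), (-0.04-0j), (-0.01+0j), (0.02-0j), (-0.07+0j)],[(0.2+0j), -0.18-0.00j, (-0.06+0j), (0.1-0j), -0.31+0.00j],[-0.16-0.00j, 0.14+0.00j, 0.05-0.00j, (-0.08+0j), (0.25-0j)]] + [[0.00-0.00j, 0.05+0.00j, 0.01-0.00j, -0.03+0.00j, 0.00-0.00j],[(0.01-0j), 0.32+0.00j, 0.05-0.00j, -0.17+0.00j, 0.03-0.00j],[0.00-0.00j, 0.05+0.00j, 0.01-0.00j, (-0.03+0j), 0.00-0.00j],[-0j, 0.12+0.00j, (0.02-0j), (-0.06+0j), (0.01-0j)],[-0.00+0.00j, (-0.12-0j), (-0.02+0j), (0.06-0j), -0.01+0.00j]]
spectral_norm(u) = 0.69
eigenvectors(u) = [[-0.64+0.00j,(0.19+0.17j),(0.19-0.17j),(0.34+0j),(-0.15+0j)], [(-0.17+0j),(-0.33-0.11j),(-0.33+0.11j),(0.36+0j),(-0.86+0j)], [0.46+0.00j,(-0.19+0.56j),-0.19-0.56j,(0.15+0j),(-0.14+0j)], [-0.28+0.00j,-0.67+0.00j,-0.67-0.00j,(0.67+0j),-0.32+0.00j], [(-0.52+0j),(0.13+0.05j),(0.13-0.05j),-0.54+0.00j,(0.33+0j)]]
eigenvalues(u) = [(-0.51+0j), (0.21+0.23j), (0.21-0.23j), (0.34+0j), (0.26+0j)]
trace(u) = 0.51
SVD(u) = [[-0.48,0.37,-0.27,0.56,0.49],  [-0.36,-0.07,0.47,-0.56,0.58],  [0.56,-0.31,-0.46,-0.08,0.61],  [-0.57,-0.60,-0.50,-0.17,-0.19],  [-0.02,0.63,-0.50,-0.59,-0.11]] @ diag([0.6948841957873556, 0.42473634967041224, 0.30248381181965606, 0.267594626661413, 0.18636428596328106]) @ [[0.21,0.02,0.18,0.17,0.94],[-0.27,-0.06,0.61,-0.74,0.08],[0.59,0.47,-0.36,-0.55,0.03],[0.71,-0.58,0.34,0.04,-0.22],[0.17,0.67,0.59,0.35,-0.23]]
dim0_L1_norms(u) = [0.55, 0.41, 0.73, 0.76, 1.34]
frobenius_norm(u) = 0.93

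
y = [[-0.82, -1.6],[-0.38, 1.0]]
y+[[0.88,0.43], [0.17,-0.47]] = [[0.06, -1.17],[-0.21, 0.53]]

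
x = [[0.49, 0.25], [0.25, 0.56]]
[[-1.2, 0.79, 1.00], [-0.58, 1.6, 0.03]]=x@ [[-2.5, 0.2, 2.62], [0.08, 2.76, -1.12]]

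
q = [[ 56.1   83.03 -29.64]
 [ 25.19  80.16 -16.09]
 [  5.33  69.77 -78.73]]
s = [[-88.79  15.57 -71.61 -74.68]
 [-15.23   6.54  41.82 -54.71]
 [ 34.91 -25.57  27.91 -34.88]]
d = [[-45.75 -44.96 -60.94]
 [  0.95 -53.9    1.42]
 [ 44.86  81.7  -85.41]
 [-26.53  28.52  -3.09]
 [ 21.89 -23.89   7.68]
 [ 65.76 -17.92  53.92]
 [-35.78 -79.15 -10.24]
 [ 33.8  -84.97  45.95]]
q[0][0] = 56.1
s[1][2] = 41.82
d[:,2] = [-60.94, 1.42, -85.41, -3.09, 7.68, 53.92, -10.24, 45.95]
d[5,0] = 65.76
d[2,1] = 81.7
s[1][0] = -15.23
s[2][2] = 27.91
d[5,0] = 65.76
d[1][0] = 0.95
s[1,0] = -15.23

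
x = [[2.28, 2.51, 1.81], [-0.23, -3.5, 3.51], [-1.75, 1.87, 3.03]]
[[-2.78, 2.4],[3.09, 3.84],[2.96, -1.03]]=x @[[-1.23, 1.13],[-0.33, -0.53],[0.47, 0.64]]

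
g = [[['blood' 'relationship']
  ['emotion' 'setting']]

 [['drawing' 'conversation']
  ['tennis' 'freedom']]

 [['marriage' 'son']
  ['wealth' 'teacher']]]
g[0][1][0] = 'emotion'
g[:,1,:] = [['emotion', 'setting'], ['tennis', 'freedom'], ['wealth', 'teacher']]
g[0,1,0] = 'emotion'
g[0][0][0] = 'blood'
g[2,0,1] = 'son'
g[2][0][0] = 'marriage'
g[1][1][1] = 'freedom'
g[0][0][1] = 'relationship'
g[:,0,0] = ['blood', 'drawing', 'marriage']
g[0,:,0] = ['blood', 'emotion']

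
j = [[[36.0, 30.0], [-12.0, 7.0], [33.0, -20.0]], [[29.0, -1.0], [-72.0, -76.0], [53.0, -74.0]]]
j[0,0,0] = 36.0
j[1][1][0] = -72.0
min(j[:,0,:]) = -1.0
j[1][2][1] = -74.0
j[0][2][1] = -20.0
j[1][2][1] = -74.0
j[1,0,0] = 29.0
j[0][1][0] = -12.0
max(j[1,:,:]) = 53.0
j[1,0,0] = 29.0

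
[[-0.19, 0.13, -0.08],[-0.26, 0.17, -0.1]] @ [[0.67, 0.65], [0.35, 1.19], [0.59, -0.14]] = [[-0.13, 0.04], [-0.17, 0.05]]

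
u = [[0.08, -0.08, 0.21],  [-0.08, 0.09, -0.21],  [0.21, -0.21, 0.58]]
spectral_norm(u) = 0.73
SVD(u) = [[-0.32, 0.19, -0.93], [0.33, -0.89, -0.30], [-0.89, -0.40, 0.23]] @ diag([0.7348003627275042, 0.01274338009308744, 0.0024562571794084485]) @ [[-0.32,  0.33,  -0.89], [0.19,  -0.89,  -0.40], [-0.93,  -0.30,  0.23]]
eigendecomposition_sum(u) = [[0.08, -0.08, 0.21], [-0.08, 0.08, -0.21], [0.21, -0.21, 0.58]] + [[0.0, 0.00, -0.00], [0.0, 0.0, -0.00], [-0.0, -0.00, 0.0]] + [[0.00, -0.0, -0.00], [-0.0, 0.01, 0.00], [-0.00, 0.00, 0.0]]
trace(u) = 0.75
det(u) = 0.00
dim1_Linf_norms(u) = [0.21, 0.21, 0.58]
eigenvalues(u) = [0.73, 0.0, 0.01]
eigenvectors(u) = [[0.32,-0.93,-0.19], [-0.33,-0.3,0.89], [0.89,0.23,0.40]]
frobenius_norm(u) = 0.73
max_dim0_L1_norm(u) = 1.0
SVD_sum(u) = [[0.08, -0.08, 0.21], [-0.08, 0.08, -0.21], [0.21, -0.21, 0.58]] + [[0.0,-0.00,-0.00],[-0.00,0.01,0.0],[-0.0,0.0,0.00]] + [[0.0, 0.0, -0.00], [0.00, 0.0, -0.0], [-0.00, -0.0, 0.0]]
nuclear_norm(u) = 0.75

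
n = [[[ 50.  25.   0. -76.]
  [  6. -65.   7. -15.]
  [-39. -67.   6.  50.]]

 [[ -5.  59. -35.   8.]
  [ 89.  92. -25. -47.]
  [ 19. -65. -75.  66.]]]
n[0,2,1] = -67.0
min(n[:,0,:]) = -76.0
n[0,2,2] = 6.0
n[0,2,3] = 50.0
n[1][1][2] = -25.0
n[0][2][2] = 6.0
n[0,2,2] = 6.0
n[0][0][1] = 25.0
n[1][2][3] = 66.0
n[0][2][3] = 50.0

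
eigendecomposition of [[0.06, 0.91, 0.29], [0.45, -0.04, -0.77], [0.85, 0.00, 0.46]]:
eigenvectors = [[(-0.66+0j), 0.23+0.42j, 0.23-0.42j], [0.64+0.00j, (-0.29+0.43j), (-0.29-0.43j)], [(0.39+0j), 0.71+0.00j, (0.71-0j)]]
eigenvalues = [(-0.98+0j), (0.73+0.5j), (0.73-0.5j)]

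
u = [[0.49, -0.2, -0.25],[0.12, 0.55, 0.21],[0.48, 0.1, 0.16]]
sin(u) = [[0.5,  -0.17,  -0.23], [0.09,  0.53,  0.21], [0.46,  0.11,  0.18]]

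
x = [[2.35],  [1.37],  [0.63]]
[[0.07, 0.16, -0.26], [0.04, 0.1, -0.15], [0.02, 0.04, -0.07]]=x @[[0.03, 0.07, -0.11]]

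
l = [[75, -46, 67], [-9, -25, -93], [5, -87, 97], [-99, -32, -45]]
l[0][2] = 67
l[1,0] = -9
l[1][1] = -25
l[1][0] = -9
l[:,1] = [-46, -25, -87, -32]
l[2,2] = 97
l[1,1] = -25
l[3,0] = -99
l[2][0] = 5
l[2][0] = 5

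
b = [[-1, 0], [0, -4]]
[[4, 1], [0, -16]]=b @ [[-4, -1], [0, 4]]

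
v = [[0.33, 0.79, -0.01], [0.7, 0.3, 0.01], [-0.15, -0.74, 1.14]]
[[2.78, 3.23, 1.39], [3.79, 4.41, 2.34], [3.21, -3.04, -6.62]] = v @ [[4.65, 5.56, 3.28], [1.63, 1.76, 0.33], [4.49, -0.79, -5.16]]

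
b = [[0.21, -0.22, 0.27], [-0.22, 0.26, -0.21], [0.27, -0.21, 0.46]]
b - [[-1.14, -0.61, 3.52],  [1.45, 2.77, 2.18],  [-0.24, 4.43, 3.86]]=[[1.35, 0.39, -3.25], [-1.67, -2.51, -2.39], [0.51, -4.64, -3.40]]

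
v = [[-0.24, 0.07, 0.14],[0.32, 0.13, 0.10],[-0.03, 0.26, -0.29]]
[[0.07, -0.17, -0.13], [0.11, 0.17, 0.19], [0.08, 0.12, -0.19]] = v @ [[0.02, 0.58, 0.62], [0.59, 0.15, -0.32], [0.24, -0.33, 0.29]]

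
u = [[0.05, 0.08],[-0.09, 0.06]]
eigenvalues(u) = [(0.05+0.08j), (0.05-0.08j)]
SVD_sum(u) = [[-0.01, 0.01], [-0.08, 0.07]] + [[0.06, 0.07],[-0.01, -0.01]]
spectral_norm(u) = 0.11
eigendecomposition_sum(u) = [[(0.03+0.04j), 0.04-0.03j],[-0.05+0.03j, 0.03+0.04j]] + [[(0.02-0.04j), (0.04+0.03j)], [-0.05-0.03j, 0.03-0.04j]]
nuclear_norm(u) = 0.20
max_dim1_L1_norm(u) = 0.15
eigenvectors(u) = [[-0.04+0.68j, -0.04-0.68j], [(-0.73+0j), (-0.73-0j)]]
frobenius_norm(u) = 0.14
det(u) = 0.01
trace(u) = 0.11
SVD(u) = [[0.11, 0.99], [0.99, -0.11]] @ diag([0.10831335146844842, 0.09417121584471744]) @ [[-0.78, 0.63],[0.63, 0.78]]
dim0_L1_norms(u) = [0.14, 0.14]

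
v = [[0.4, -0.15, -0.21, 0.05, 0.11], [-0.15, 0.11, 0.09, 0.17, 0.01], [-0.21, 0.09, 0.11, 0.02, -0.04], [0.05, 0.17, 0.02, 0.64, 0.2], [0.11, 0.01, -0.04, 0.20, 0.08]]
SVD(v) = [[-0.13,0.81,-0.19,0.53,-0.09], [-0.22,-0.36,0.41,0.54,-0.61], [0.0,-0.43,-0.35,0.61,0.56], [-0.92,-0.09,-0.32,-0.22,-0.02], [-0.30,0.16,0.75,0.04,0.56]] @ diag([0.7522078442440321, 0.595731523312645, 0.007791741064476378, 0.003719979982215975, 0.0035723534900152618]) @ [[-0.13,-0.22,0.00,-0.92,-0.3], [0.81,-0.36,-0.43,-0.09,0.16], [0.19,-0.41,0.35,0.32,-0.75], [-0.53,-0.54,-0.61,0.22,-0.04], [-0.09,-0.61,0.56,-0.02,0.56]]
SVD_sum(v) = [[0.01, 0.02, -0.0, 0.09, 0.03], [0.02, 0.04, -0.00, 0.15, 0.05], [-0.0, -0.0, 0.00, -0.00, -0.0], [0.09, 0.15, -0.00, 0.64, 0.21], [0.03, 0.05, -0.00, 0.21, 0.07]] + [[0.39, -0.17, -0.21, -0.04, 0.08], [-0.17, 0.08, 0.09, 0.02, -0.03], [-0.21, 0.09, 0.11, 0.02, -0.04], [-0.04, 0.02, 0.02, 0.00, -0.01], [0.08, -0.03, -0.04, -0.01, 0.02]] + [[-0.00, 0.0, -0.00, -0.00, 0.00], [0.00, -0.0, 0.00, 0.0, -0.0], [-0.0, 0.0, -0.00, -0.0, 0.0], [-0.00, 0.0, -0.00, -0.00, 0.0], [0.00, -0.0, 0.00, 0.00, -0.0]] + [[-0.0, -0.00, -0.00, 0.0, -0.0], [-0.0, -0.00, -0.0, 0.0, -0.0], [-0.00, -0.00, -0.0, 0.0, -0.0], [0.00, 0.0, 0.0, -0.00, 0.0], [-0.0, -0.00, -0.0, 0.00, -0.0]] + [[0.00, 0.00, -0.0, 0.0, -0.00],  [0.00, 0.0, -0.0, 0.0, -0.0],  [-0.0, -0.0, 0.0, -0.00, 0.0],  [0.0, 0.00, -0.00, 0.0, -0.00],  [-0.0, -0.00, 0.0, -0.00, 0.00]]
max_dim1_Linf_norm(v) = 0.64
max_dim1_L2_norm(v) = 0.69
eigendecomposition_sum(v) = [[0.01, 0.02, -0.0, 0.09, 0.03], [0.02, 0.04, -0.00, 0.15, 0.05], [-0.00, -0.00, 0.00, -0.00, -0.0], [0.09, 0.15, -0.0, 0.64, 0.21], [0.03, 0.05, -0.0, 0.21, 0.07]] + [[0.39, -0.17, -0.21, -0.04, 0.08],  [-0.17, 0.08, 0.09, 0.02, -0.03],  [-0.21, 0.09, 0.11, 0.02, -0.04],  [-0.04, 0.02, 0.02, 0.0, -0.01],  [0.08, -0.03, -0.04, -0.01, 0.02]] + [[-0.0,0.0,-0.0,-0.00,0.0],[0.00,-0.00,0.0,0.00,-0.0],[-0.00,0.0,-0.0,-0.00,0.0],[-0.00,0.0,-0.00,-0.00,0.0],[0.00,-0.0,0.0,0.0,-0.0]] + [[-0.0,-0.00,-0.00,0.00,-0.0], [-0.00,-0.0,-0.00,0.0,-0.00], [-0.0,-0.0,-0.00,0.00,-0.0], [0.0,0.0,0.00,-0.0,0.00], [-0.0,-0.0,-0.00,0.00,-0.0]] + [[0.00,0.00,-0.0,0.0,-0.00], [0.00,0.0,-0.0,0.0,-0.0], [-0.00,-0.0,0.0,-0.0,0.0], [0.0,0.00,-0.00,0.0,-0.00], [-0.00,-0.00,0.00,-0.0,0.0]]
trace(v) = 1.34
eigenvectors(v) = [[0.13, 0.81, 0.19, 0.53, -0.09], [0.22, -0.36, -0.41, 0.54, -0.61], [-0.0, -0.43, 0.35, 0.61, 0.56], [0.92, -0.09, 0.32, -0.22, -0.02], [0.3, 0.16, -0.75, 0.04, 0.56]]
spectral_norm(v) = 0.75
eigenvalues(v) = [0.75, 0.6, -0.01, -0.0, 0.0]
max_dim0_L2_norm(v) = 0.69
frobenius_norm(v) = 0.96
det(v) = 0.00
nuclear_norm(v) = 1.36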